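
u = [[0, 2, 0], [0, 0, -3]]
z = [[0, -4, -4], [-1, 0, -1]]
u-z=[[0, 6, 4], [1, 0, -2]]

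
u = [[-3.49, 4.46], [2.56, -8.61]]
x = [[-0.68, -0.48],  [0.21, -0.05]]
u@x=[[3.31, 1.45],[-3.55, -0.8]]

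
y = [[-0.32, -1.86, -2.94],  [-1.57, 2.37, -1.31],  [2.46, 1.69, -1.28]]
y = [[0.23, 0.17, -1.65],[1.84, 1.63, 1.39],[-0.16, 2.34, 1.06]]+[[-0.55, -2.03, -1.29], [-3.41, 0.74, -2.70], [2.62, -0.65, -2.34]]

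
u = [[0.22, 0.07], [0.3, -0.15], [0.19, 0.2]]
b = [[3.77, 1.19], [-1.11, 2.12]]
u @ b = [[0.75,0.41], [1.3,0.04], [0.49,0.65]]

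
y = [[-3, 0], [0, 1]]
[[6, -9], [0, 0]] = y@[[-2, 3], [0, 0]]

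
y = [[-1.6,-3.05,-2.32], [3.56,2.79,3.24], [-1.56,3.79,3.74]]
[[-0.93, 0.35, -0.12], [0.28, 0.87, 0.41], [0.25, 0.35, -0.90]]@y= [[2.92, 3.36, 2.84], [2.01, 3.13, 3.70], [2.25, -3.20, -2.81]]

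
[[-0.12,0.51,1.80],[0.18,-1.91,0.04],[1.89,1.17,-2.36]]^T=[[-0.12, 0.18, 1.89], [0.51, -1.91, 1.17], [1.8, 0.04, -2.36]]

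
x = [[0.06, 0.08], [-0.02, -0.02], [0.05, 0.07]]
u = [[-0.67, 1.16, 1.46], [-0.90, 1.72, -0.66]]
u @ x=[[0.01, 0.03], [-0.12, -0.15]]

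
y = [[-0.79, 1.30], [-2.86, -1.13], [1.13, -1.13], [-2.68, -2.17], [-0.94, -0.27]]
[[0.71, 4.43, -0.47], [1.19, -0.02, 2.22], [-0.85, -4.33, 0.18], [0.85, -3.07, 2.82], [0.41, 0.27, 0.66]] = y@ [[-0.51, -1.08, -0.51], [0.24, 2.75, -0.67]]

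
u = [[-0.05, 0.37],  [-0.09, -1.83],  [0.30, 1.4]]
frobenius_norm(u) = 2.36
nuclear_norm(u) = 2.55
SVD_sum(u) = [[0.04,0.36], [-0.19,-1.82], [0.15,1.42]] + [[-0.09, 0.01],[0.1, -0.01],[0.15, -0.02]]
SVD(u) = [[0.15, 0.43], [-0.78, -0.50], [0.61, -0.75]] @ diag([2.346298679855972, 0.20318096590508583]) @ [[0.10, 0.99],[-0.99, 0.10]]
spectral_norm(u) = 2.35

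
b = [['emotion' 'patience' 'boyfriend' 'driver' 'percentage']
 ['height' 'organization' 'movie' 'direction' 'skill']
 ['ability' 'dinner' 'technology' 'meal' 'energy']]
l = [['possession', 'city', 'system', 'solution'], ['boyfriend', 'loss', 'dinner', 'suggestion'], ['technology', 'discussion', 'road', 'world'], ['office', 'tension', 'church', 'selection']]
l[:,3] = ['solution', 'suggestion', 'world', 'selection']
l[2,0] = 'technology'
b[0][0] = 'emotion'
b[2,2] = 'technology'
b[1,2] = 'movie'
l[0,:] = ['possession', 'city', 'system', 'solution']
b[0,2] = 'boyfriend'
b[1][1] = 'organization'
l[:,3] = ['solution', 'suggestion', 'world', 'selection']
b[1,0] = 'height'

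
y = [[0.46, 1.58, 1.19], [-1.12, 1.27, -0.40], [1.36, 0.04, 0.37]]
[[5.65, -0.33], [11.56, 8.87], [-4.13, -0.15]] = y @ [[-2.58, 2.20], [6.09, 6.04], [-2.34, -9.15]]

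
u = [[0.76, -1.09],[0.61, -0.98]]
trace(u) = -0.22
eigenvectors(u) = [[0.89, 0.68],[0.46, 0.73]]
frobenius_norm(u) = 1.76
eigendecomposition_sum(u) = [[0.37,-0.35], [0.19,-0.18]] + [[0.39,-0.74],  [0.42,-0.8]]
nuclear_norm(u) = 1.80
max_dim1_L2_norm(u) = 1.33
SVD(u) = [[-0.75, -0.66], [-0.66, 0.75]] @ diag([1.7595846308781244, 0.04540844390083446]) @ [[-0.55,0.83], [-0.83,-0.55]]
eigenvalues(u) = [0.19, -0.41]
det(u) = -0.08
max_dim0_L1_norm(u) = 2.07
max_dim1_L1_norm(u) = 1.85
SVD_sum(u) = [[0.74, -1.11], [0.64, -0.96]] + [[0.02, 0.02], [-0.03, -0.02]]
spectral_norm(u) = 1.76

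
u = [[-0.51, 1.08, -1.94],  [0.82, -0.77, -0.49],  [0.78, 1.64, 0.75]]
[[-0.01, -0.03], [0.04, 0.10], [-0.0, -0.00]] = u@[[0.03,0.08], [-0.01,-0.03], [-0.01,-0.02]]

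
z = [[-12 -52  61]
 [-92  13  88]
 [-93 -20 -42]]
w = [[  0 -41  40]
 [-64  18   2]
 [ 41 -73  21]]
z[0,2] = 61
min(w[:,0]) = -64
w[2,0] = 41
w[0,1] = -41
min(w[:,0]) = -64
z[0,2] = 61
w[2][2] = 21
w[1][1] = 18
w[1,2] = 2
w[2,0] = 41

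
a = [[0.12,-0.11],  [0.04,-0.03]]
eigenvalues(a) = [0.08, 0.01]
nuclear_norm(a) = 0.17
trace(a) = 0.09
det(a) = 0.00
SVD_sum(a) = [[0.12, -0.11],[0.04, -0.03]] + [[-0.00,-0.00], [0.00,0.00]]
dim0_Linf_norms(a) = [0.12, 0.11]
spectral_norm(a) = 0.17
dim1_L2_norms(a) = [0.16, 0.05]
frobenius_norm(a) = 0.17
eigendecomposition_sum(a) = [[0.13, -0.13], [0.05, -0.05]] + [[-0.01,  0.02], [-0.01,  0.02]]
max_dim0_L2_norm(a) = 0.13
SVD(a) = [[-0.96, -0.29],[-0.29, 0.96]] @ diag([0.17022900520891374, 0.004699551636445263]) @ [[-0.74, 0.67], [0.67, 0.74]]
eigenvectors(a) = [[0.94, 0.71], [0.34, 0.71]]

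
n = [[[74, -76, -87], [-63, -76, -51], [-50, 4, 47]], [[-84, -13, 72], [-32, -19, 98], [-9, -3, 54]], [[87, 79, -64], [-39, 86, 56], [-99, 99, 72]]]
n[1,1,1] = -19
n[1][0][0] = -84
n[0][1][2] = -51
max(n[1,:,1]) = -3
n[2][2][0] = -99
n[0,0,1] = -76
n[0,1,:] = [-63, -76, -51]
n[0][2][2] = 47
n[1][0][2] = 72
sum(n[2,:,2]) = 64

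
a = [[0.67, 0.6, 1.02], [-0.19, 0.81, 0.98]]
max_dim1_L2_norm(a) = 1.36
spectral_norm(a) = 1.76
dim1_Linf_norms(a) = [1.02, 0.98]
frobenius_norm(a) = 1.87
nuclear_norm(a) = 2.39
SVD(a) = [[-0.73, -0.68], [-0.68, 0.73]] @ diag([1.7643145819572987, 0.623774042336519]) @ [[-0.2, -0.56, -0.80], [-0.95, 0.3, 0.04]]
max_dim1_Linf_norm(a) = 1.02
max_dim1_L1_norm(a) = 2.29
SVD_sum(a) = [[0.26, 0.73, 1.04],[0.25, 0.67, 0.96]] + [[0.41,  -0.13,  -0.02], [-0.44,  0.14,  0.02]]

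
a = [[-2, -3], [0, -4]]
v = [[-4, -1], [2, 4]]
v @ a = [[8, 16], [-4, -22]]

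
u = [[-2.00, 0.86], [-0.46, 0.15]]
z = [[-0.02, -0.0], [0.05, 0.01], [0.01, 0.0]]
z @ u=[[0.04, -0.02], [-0.10, 0.04], [-0.02, 0.01]]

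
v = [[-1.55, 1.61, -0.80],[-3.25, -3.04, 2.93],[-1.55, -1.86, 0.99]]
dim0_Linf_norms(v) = [3.25, 3.04, 2.93]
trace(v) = -3.60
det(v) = -6.98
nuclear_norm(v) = 8.77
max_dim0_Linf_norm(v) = 3.25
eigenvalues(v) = [(-1.3+2.31j), (-1.3-2.31j), (-0.99+0j)]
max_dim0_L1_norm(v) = 6.51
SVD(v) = [[0.09, 0.99, 0.06], [-0.90, 0.1, -0.43], [-0.43, -0.01, 0.9]] @ diag([5.931766748039435, 2.3290910859063434, 0.5052503937705328]) @ [[0.58, 0.62, -0.53], [-0.80, 0.56, -0.22], [-0.16, -0.55, -0.82]]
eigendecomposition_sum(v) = [[-0.65+0.77j, (0.65+0.85j), (-0.12-0.93j)], [(-1.45-1.35j), (-1.74+1.2j), (1.85-0.14j)], [(-0.51-1.1j), (-1.25+0.28j), (1.08+0.34j)]] + [[-0.65-0.77j,0.65-0.85j,-0.12+0.93j], [-1.45+1.35j,(-1.74-1.2j),1.85+0.14j], [-0.51+1.10j,-1.25-0.28j,1.08-0.34j]] + [[-0.26-0.00j, 0.31+0.00j, -0.57-0.00j], [(-0.35-0j), 0.43+0.00j, (-0.78-0j)], [(-0.53-0j), (0.65+0j), (-1.17-0j)]]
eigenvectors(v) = [[(0.02+0.4j), 0.02-0.40j, (0.37+0j)], [(-0.78+0j), -0.78-0.00j, 0.51+0.00j], [(-0.44-0.18j), (-0.44+0.18j), (0.77+0j)]]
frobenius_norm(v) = 6.39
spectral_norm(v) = 5.93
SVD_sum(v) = [[0.3,0.32,-0.27], [-3.09,-3.29,2.80], [-1.5,-1.60,1.36]] + [[-1.85, 1.31, -0.50], [-0.19, 0.13, -0.05], [0.02, -0.02, 0.01]] + [[-0.0, -0.02, -0.02],  [0.04, 0.12, 0.18],  [-0.07, -0.25, -0.37]]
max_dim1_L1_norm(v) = 9.22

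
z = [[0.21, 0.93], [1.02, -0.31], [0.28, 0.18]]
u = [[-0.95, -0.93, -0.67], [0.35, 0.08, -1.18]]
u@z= [[-1.34, -0.72], [-0.18, 0.09]]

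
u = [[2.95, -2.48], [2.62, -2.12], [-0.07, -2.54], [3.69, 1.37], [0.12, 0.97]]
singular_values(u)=[5.78, 3.96]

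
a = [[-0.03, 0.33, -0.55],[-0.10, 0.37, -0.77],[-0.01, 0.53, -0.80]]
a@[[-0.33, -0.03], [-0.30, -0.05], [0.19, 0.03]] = [[-0.19, -0.03], [-0.22, -0.04], [-0.31, -0.05]]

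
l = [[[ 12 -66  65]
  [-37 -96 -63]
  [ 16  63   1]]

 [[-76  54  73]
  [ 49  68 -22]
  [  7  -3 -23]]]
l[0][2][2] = 1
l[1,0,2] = 73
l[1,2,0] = 7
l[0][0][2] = 65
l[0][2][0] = 16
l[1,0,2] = 73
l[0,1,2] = -63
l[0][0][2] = 65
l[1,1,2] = -22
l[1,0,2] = 73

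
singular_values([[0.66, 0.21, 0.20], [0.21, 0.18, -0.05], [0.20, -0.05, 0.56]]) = [0.85, 0.48, 0.07]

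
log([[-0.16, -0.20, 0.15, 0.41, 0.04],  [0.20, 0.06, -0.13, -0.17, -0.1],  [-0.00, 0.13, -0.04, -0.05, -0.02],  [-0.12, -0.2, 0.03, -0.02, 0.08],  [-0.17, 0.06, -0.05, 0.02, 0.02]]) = [[-1.86+1.33j,  -1.55+0.36j,  2.06+1.49j,  (1.49-0.95j),  -0.61+0.67j], [(0.96-0.02j),  -1.03+1.46j,  (-0.08+1.26j),  (-0.38+2.35j),  -0.66-0.04j], [-0.91+0.50j,  (-0.29-0.08j),  -6.01+0.36j,  (-2.27-0.7j),  1.16+0.25j], [-0.17-0.23j,  -0.45+1.13j,  2.27+0.78j,  (-0.42+2.05j),  -0.27-0.14j], [(0.32+2.19j),  (-0.29+1.96j),  (5+3.64j),  (0.74+0.62j),  (-3.65+1.07j)]]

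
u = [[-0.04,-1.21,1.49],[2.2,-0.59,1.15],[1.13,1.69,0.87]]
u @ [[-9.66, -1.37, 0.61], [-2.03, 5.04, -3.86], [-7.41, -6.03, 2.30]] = [[-8.2, -15.03, 8.07], [-28.58, -12.92, 6.26], [-20.79, 1.72, -3.83]]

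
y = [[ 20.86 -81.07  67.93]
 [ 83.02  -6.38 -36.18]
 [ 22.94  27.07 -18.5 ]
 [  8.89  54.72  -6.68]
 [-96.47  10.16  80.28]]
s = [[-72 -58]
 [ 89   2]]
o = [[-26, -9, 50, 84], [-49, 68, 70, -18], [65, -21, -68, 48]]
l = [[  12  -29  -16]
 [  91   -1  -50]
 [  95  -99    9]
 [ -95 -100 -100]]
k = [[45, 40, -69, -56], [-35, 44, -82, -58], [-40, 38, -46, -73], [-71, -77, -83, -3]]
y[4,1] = 10.16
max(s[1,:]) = 89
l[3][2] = -100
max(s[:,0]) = 89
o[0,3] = 84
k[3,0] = -71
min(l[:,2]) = -100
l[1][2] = -50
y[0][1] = -81.07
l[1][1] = -1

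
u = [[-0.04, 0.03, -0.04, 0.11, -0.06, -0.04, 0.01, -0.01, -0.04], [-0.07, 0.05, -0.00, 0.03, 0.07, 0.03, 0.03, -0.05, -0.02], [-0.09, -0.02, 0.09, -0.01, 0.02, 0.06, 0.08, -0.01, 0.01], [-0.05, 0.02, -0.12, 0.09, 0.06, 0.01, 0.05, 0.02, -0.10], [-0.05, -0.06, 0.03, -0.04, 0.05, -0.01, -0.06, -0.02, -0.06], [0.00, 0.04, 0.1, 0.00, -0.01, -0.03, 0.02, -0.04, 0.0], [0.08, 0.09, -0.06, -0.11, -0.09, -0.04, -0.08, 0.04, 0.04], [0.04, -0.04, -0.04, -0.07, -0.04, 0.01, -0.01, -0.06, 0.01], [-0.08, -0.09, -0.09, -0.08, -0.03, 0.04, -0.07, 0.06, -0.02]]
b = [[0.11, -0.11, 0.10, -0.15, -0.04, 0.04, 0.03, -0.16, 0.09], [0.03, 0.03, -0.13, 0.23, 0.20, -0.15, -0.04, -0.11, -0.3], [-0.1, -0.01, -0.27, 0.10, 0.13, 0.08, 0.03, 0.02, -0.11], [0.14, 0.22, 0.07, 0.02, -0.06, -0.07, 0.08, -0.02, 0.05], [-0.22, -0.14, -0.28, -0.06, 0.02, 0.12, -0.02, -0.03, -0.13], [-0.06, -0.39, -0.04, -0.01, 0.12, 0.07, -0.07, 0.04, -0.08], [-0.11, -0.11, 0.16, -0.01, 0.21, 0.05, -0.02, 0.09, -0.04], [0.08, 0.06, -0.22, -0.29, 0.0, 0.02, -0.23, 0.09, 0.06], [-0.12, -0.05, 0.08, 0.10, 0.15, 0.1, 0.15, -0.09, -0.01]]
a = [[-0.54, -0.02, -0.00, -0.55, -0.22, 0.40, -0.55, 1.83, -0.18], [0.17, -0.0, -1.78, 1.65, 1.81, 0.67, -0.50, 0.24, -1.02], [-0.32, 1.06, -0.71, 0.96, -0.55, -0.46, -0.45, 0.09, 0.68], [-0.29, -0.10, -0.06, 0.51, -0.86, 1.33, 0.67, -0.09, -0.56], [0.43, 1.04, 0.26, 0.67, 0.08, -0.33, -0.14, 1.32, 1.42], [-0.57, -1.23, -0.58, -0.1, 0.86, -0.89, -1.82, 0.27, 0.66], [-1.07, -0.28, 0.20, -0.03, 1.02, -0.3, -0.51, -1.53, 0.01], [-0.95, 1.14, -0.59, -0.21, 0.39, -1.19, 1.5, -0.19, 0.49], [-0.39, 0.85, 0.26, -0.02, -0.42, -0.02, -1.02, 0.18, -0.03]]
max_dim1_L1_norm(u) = 0.63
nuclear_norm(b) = 2.79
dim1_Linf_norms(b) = [0.16, 0.3, 0.27, 0.22, 0.28, 0.39, 0.21, 0.29, 0.15]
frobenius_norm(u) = 0.50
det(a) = 0.86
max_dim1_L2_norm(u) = 0.22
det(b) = -0.00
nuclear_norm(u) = 1.25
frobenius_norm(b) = 1.16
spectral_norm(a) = 3.62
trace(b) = 0.04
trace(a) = -2.28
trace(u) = 0.05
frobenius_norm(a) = 7.07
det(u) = -0.00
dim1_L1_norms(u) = [0.38, 0.35, 0.39, 0.52, 0.38, 0.24, 0.63, 0.32, 0.56]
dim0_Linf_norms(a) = [1.07, 1.23, 1.78, 1.65, 1.81, 1.33, 1.82, 1.83, 1.42]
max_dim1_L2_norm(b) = 0.49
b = a @ u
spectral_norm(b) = 0.70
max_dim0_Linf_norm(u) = 0.12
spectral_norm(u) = 0.30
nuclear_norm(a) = 18.48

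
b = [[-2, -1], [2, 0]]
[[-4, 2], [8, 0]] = b @ [[4, 0], [-4, -2]]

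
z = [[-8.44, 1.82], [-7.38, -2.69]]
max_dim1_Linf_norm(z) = 8.44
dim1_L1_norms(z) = [10.26, 10.07]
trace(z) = -11.13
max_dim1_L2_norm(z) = 8.63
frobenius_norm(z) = 11.67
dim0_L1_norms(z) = [15.82, 4.51]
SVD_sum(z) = [[-8.36, -0.33], [-7.47, -0.29]] + [[-0.08,2.15], [0.09,-2.4]]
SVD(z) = [[-0.75, -0.67], [-0.67, 0.75]] @ diag([11.21931018799713, 3.220804077478746]) @ [[1.0, 0.04], [0.04, -1.00]]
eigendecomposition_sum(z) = [[(-4.22-2.38j), (0.91+2.23j)],  [(-3.69-9.03j), (-1.34+4.66j)]] + [[(-4.22+2.38j), (0.91-2.23j)], [(-3.69+9.03j), (-1.34-4.66j)]]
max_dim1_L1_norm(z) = 10.26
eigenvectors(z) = [[-0.35+0.28j,  -0.35-0.28j], [-0.90+0.00j,  (-0.9-0j)]]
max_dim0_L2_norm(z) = 11.21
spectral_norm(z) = 11.22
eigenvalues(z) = [(-5.56+2.27j), (-5.56-2.27j)]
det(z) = 36.14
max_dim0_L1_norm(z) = 15.82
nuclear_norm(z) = 14.44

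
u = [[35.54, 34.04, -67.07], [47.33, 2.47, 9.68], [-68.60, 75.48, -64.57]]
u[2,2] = -64.57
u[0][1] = 34.04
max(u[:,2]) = 9.68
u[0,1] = 34.04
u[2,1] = 75.48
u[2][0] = -68.6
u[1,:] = [47.33, 2.47, 9.68]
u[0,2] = -67.07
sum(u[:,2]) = -121.95999999999998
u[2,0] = -68.6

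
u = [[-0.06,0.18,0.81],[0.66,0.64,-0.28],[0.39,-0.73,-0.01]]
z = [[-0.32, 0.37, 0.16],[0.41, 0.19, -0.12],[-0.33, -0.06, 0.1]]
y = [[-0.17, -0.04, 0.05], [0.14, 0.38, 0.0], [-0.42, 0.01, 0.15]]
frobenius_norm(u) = 1.52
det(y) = -0.00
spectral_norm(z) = 0.66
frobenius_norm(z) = 0.78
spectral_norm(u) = 1.03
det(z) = 0.00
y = u @ z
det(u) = -0.60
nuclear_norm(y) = 0.88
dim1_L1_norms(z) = [0.85, 0.72, 0.49]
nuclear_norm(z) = 1.08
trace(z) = -0.03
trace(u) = 0.57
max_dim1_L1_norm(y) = 0.58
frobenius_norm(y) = 0.63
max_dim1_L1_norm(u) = 1.58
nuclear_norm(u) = 2.58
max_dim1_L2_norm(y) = 0.45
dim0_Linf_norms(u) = [0.66, 0.73, 0.81]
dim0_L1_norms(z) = [1.06, 0.62, 0.38]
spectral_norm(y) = 0.52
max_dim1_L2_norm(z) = 0.51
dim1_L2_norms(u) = [0.83, 0.96, 0.83]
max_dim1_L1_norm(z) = 0.85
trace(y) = 0.36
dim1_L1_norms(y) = [0.26, 0.52, 0.58]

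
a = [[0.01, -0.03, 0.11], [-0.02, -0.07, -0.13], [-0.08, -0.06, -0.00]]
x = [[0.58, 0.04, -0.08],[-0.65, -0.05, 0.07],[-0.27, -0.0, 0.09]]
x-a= [[0.57, 0.07, -0.19], [-0.63, 0.02, 0.2], [-0.19, 0.06, 0.09]]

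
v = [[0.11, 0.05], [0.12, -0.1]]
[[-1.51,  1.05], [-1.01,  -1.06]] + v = [[-1.4,1.1],[-0.89,-1.16]]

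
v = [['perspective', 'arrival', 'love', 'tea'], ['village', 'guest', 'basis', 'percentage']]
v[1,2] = 'basis'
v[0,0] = 'perspective'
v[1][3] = 'percentage'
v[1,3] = 'percentage'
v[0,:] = ['perspective', 'arrival', 'love', 'tea']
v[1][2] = 'basis'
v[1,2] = 'basis'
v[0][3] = 'tea'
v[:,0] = ['perspective', 'village']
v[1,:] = ['village', 'guest', 'basis', 'percentage']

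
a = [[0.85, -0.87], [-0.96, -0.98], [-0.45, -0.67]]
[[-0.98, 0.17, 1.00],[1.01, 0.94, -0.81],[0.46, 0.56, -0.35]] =a@[[-1.10, -0.39, 1.01],[0.05, -0.58, -0.16]]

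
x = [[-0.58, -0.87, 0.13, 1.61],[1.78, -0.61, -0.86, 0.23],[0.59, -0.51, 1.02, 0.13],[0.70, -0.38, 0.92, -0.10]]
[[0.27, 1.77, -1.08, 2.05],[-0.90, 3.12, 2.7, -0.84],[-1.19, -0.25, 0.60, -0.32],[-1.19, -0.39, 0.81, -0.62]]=x @ [[-0.85, 1.01, 1.40, -0.48],  [-0.07, -0.09, -0.08, 0.45],  [-0.69, -1.07, -0.24, 0.02],  [-0.12, 1.5, -0.19, 1.34]]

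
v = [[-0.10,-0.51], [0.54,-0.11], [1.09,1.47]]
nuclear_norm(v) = 2.45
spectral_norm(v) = 1.90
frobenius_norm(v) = 1.98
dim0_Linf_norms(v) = [1.09, 1.47]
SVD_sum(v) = [[-0.28, -0.38], [0.14, 0.19], [1.1, 1.47]] + [[0.18, -0.13],[0.40, -0.30],[-0.01, 0.00]]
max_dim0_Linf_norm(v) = 1.47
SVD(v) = [[-0.25, -0.41], [0.12, -0.91], [0.96, 0.01]] @ diag([1.9035842155670917, 0.5469617301455567]) @ [[0.6, 0.80], [-0.8, 0.6]]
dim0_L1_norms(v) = [1.73, 2.09]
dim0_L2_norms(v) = [1.22, 1.56]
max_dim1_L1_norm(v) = 2.56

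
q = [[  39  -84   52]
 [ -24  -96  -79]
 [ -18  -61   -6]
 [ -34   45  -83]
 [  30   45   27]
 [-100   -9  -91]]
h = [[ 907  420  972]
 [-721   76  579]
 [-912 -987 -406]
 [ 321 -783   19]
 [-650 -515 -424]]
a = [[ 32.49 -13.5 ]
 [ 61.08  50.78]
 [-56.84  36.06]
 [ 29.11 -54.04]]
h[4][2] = -424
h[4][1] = -515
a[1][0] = 61.08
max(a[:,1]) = 50.78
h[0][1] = 420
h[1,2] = 579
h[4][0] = -650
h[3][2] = 19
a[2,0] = -56.84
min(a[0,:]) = -13.5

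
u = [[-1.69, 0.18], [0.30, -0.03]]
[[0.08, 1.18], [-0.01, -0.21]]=u@[[0.25, -0.75], [2.8, -0.47]]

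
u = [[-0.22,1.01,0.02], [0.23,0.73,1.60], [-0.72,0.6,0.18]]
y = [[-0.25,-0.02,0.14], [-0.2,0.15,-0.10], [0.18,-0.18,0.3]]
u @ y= [[-0.14, 0.15, -0.13], [0.08, -0.18, 0.44], [0.09, 0.07, -0.11]]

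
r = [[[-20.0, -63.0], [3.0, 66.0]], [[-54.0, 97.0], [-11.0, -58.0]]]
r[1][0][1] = 97.0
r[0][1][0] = 3.0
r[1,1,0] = -11.0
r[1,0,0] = -54.0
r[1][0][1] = 97.0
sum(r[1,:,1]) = 39.0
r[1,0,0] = -54.0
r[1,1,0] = -11.0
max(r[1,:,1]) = 97.0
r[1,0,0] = -54.0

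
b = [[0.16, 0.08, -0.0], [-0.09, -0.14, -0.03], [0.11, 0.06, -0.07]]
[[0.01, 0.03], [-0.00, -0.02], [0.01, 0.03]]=b@[[0.04,  0.17], [0.01,  0.05], [-0.04,  -0.18]]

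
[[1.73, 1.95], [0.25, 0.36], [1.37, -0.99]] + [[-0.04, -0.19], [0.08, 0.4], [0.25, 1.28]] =[[1.69, 1.76], [0.33, 0.76], [1.62, 0.29]]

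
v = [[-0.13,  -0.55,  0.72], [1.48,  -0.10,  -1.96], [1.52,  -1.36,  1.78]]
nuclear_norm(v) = 5.59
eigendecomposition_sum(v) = [[(-0.16+0.47j), (-0.1-0.05j), -0.17j], [0.88+1.31j, (-0.32+0.15j), (-0.44-0.35j)], [0.48+0.53j, -0.13+0.09j, (-0.22-0.13j)]] + [[-0.16-0.47j, -0.10+0.05j, 0.00+0.17j], [(0.88-1.31j), -0.32-0.15j, (-0.44+0.35j)], [0.48-0.53j, -0.13-0.09j, (-0.22+0.13j)]] + [[(0.18+0j), -0.35-0.00j, (0.71-0j)], [-0.28-0.00j, 0.54+0.00j, (-1.08+0j)], [0.57+0.00j, -1.10-0.00j, (2.22-0j)]]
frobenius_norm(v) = 3.77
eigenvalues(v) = [(-0.69+0.49j), (-0.69-0.49j), (2.93+0j)]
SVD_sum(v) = [[0.13, -0.35, 0.77],[-0.22, 0.62, -1.35],[0.36, -0.98, 2.15]] + [[-0.13, 0.05, 0.04], [1.73, -0.66, -0.59], [1.14, -0.43, -0.39]] + [[-0.13,  -0.25,  -0.09], [-0.03,  -0.05,  -0.02], [0.03,  0.05,  0.02]]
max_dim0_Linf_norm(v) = 1.96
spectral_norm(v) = 2.95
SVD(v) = [[0.29, 0.06, 0.95], [-0.51, -0.83, 0.21], [0.81, -0.55, -0.21]] @ diag([2.9458033565117345, 2.331392661290816, 0.30830316839683963]) @ [[0.15, -0.41, 0.9], [-0.89, 0.34, 0.30], [-0.43, -0.85, -0.31]]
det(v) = 2.12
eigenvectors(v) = [[(0.17+0.22j), 0.17-0.22j, 0.28+0.00j], [(0.88+0j), (0.88-0j), -0.42+0.00j], [0.39-0.06j, (0.39+0.06j), (0.86+0j)]]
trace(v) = 1.55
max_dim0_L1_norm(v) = 4.46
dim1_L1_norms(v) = [1.4, 3.54, 4.66]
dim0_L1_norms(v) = [3.13, 2.01, 4.46]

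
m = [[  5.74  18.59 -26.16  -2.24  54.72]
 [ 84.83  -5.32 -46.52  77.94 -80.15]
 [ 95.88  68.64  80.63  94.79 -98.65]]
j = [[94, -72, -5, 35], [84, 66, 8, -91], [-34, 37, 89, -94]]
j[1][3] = -91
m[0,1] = 18.59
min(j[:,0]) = -34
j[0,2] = -5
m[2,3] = 94.79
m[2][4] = -98.65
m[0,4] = 54.72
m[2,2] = 80.63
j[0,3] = 35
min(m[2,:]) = -98.65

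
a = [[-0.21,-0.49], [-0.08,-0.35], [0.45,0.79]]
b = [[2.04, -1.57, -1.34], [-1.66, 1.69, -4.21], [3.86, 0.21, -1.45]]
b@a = [[-0.91, -1.51],  [-1.68, -3.10],  [-1.48, -3.11]]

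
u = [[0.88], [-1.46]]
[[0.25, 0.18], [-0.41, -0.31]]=u@[[0.28,0.21]]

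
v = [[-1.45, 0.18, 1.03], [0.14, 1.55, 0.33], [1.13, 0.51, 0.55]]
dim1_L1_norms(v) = [2.66, 2.02, 2.19]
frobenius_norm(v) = 2.75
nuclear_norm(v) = 4.50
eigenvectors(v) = [[0.91, -0.35, -0.21], [0.0, 0.42, -0.82], [-0.42, -0.84, -0.53]]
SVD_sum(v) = [[-1.45, -0.41, 0.35],[0.43, 0.12, -0.11],[1.0, 0.28, -0.24]] + [[-0.09, 0.72, 0.44],  [-0.16, 1.24, 0.77],  [-0.07, 0.5, 0.31]] + [[0.09, -0.13, 0.23],  [-0.13, 0.19, -0.33],  [0.19, -0.27, 0.48]]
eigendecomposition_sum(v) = [[-1.61, -0.02, 0.67], [-0.01, -0.00, 0.0], [0.74, 0.01, -0.31]] + [[0.10, -0.16, 0.21], [-0.11, 0.19, -0.25], [0.23, -0.37, 0.49]] + [[0.07, 0.35, 0.15], [0.26, 1.36, 0.57], [0.17, 0.88, 0.37]]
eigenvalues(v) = [-1.92, 0.77, 1.8]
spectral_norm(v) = 1.94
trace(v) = 0.65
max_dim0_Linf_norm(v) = 1.55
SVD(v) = [[-0.8, 0.47, -0.37],[0.24, 0.82, 0.53],[0.55, 0.33, -0.77]] @ diag([1.9360863964375936, 1.7970025968386223, 0.7672360344017625]) @ [[0.94, 0.26, -0.23], [-0.11, 0.85, 0.52], [-0.33, 0.46, -0.82]]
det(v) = -2.67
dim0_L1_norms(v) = [2.72, 2.24, 1.91]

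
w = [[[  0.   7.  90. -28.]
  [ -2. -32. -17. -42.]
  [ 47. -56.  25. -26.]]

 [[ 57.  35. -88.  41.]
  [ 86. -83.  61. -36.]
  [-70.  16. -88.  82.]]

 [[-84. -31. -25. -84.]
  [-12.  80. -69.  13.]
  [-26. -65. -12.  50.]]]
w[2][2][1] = -65.0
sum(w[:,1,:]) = -53.0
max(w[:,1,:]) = 86.0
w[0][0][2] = 90.0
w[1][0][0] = 57.0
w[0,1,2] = -17.0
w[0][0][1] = 7.0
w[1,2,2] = -88.0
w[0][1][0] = -2.0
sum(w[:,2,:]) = -123.0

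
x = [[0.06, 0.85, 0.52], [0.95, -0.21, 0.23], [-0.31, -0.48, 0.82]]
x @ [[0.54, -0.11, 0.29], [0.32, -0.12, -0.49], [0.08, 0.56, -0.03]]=[[0.35, 0.18, -0.41], [0.46, 0.05, 0.37], [-0.26, 0.55, 0.12]]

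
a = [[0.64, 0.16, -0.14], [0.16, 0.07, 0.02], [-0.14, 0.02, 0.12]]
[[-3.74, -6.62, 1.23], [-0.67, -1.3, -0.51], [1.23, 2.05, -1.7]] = a @[[-3.82, -10.12, 5.14],[-2.64, 3.26, -17.49],[6.21, 4.73, -5.29]]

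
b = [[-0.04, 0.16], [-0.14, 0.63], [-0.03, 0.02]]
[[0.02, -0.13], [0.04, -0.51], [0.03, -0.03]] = b@[[-1.03, 0.57], [-0.16, -0.68]]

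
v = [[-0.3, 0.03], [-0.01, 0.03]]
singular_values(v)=[0.3, 0.03]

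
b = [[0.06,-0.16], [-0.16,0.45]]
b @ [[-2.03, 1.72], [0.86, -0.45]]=[[-0.26,0.18], [0.71,-0.48]]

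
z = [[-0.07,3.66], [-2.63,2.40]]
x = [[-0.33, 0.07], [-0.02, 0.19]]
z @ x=[[-0.05, 0.69],  [0.82, 0.27]]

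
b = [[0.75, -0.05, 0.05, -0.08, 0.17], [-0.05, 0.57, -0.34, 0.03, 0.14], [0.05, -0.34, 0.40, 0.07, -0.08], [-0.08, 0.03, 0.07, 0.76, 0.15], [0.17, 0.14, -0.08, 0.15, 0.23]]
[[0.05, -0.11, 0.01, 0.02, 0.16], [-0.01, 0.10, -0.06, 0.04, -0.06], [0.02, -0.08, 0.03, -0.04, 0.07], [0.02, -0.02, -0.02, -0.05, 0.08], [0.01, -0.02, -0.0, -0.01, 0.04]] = b@[[0.07, -0.10, -0.04, 0.05, 0.24], [-0.0, 0.17, -0.14, 0.04, 0.0], [0.02, -0.06, 0.01, -0.09, 0.11], [0.03, -0.01, -0.06, -0.04, 0.14], [-0.02, -0.13, 0.14, -0.09, -0.07]]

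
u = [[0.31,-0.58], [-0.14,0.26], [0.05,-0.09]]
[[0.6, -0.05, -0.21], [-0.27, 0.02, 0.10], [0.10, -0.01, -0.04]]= u @ [[2.93,-0.9,-1.44],[0.53,-0.40,-0.41]]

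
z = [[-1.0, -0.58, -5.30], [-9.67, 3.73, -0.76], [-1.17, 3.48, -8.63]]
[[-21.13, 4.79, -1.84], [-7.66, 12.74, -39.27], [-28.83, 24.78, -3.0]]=z@ [[0.95, 0.26, 3.93],[1.16, 3.81, -0.41],[3.68, -1.37, -0.35]]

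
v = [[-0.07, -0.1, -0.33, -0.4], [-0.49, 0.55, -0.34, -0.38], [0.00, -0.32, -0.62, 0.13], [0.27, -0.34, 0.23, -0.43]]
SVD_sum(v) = [[-0.16, 0.15, -0.17, -0.08], [-0.48, 0.46, -0.50, -0.25], [-0.08, 0.08, -0.09, -0.04], [0.19, -0.18, 0.19, 0.1]] + [[0.05, -0.2, -0.23, -0.01], [-0.03, 0.12, 0.13, 0.01], [0.11, -0.43, -0.49, -0.02], [0.02, -0.07, -0.08, -0.0]] + [[0.04,-0.05,0.07,-0.31], [0.02,-0.02,0.03,-0.13], [-0.02,0.03,-0.04,0.19], [0.07,-0.09,0.12,-0.52]] + [[0.00, 0.00, -0.0, -0.0], [-0.00, -0.00, 0.0, 0.0], [-0.0, -0.00, 0.00, 0.0], [-0.0, -0.0, 0.00, 0.00]]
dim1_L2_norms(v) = [0.53, 0.9, 0.71, 0.65]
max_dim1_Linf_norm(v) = 0.62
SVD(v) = [[-0.30,  0.41,  0.47,  -0.73], [-0.88,  -0.23,  0.21,  0.36], [-0.15,  0.87,  -0.3,  0.36], [0.34,  0.14,  0.81,  0.46]] @ diag([0.9864856584118243, 0.7607973459117723, 0.6814914300257758, 0.001695583326354331]) @ [[0.55,-0.53,0.58,0.29], [0.16,-0.65,-0.74,-0.03], [0.12,-0.17,0.21,-0.96], [-0.81,-0.52,0.28,0.05]]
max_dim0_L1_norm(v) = 1.52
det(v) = 0.00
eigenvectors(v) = [[-0.14, -0.81, -0.06, 0.50], [-0.91, -0.52, -0.06, 0.38], [0.25, 0.28, -0.81, -0.3], [0.29, 0.05, 0.58, 0.72]]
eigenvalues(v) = [0.69, 0.0, -0.74, -0.52]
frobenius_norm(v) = 1.42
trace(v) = -0.57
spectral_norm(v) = 0.99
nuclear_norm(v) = 2.43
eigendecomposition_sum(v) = [[-0.08,  0.11,  -0.01,  -0.01], [-0.49,  0.72,  -0.08,  -0.08], [0.14,  -0.20,  0.02,  0.02], [0.16,  -0.23,  0.02,  0.02]] + [[0.00,-0.0,-0.00,-0.0], [0.00,-0.00,-0.0,-0.00], [-0.0,0.00,0.00,0.0], [-0.00,0.0,0.00,0.00]] + [[-0.01, -0.02, -0.06, -0.01], [-0.01, -0.02, -0.06, -0.01], [-0.13, -0.24, -0.80, -0.12], [0.09, 0.17, 0.58, 0.09]] + [[0.01, -0.19, -0.26, -0.38], [0.01, -0.15, -0.20, -0.29], [-0.01, 0.12, 0.16, 0.23], [0.02, -0.28, -0.37, -0.54]]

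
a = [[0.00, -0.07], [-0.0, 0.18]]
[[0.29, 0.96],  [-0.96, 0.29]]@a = [[0.00, 0.15], [0.0, 0.12]]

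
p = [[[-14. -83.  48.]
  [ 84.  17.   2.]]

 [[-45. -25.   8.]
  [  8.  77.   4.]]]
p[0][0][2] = 48.0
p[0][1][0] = 84.0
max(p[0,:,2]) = 48.0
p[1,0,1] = -25.0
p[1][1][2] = 4.0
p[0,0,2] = 48.0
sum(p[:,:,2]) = 62.0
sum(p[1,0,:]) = -62.0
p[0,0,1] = -83.0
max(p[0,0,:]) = 48.0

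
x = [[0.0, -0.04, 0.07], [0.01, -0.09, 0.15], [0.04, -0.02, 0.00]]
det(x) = -0.000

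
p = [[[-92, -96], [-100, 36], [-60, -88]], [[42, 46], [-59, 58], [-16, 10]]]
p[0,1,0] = -100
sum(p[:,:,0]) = -285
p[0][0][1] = -96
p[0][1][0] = -100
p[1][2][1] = 10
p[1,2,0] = -16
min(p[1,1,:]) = -59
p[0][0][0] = -92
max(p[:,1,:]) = 58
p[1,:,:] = [[42, 46], [-59, 58], [-16, 10]]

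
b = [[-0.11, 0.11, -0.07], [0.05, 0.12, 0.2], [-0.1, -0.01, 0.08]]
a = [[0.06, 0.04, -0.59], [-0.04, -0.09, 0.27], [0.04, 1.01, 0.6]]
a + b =[[-0.05,0.15,-0.66], [0.01,0.03,0.47], [-0.06,1.00,0.68]]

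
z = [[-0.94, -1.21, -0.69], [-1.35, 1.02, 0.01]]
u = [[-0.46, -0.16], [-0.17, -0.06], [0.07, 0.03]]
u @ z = [[0.65, 0.39, 0.32], [0.24, 0.14, 0.12], [-0.11, -0.05, -0.05]]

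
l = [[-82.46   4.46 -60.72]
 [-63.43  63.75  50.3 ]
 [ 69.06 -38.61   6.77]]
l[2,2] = 6.77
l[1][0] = -63.43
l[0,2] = -60.72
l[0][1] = 4.46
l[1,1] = 63.75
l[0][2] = -60.72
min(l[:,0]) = -82.46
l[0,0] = -82.46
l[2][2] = 6.77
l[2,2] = 6.77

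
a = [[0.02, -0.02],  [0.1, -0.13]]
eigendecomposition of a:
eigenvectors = [[0.8,0.15], [0.59,0.99]]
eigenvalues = [0.01, -0.12]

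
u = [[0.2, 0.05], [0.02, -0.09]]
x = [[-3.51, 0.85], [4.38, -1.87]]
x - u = [[-3.71, 0.80], [4.36, -1.78]]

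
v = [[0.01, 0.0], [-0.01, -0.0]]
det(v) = 0.00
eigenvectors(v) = [[0.0, 0.71],[1.00, -0.71]]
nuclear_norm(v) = 0.01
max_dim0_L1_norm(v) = 0.02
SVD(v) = [[-0.71, 0.71], [0.71, 0.71]] @ diag([0.014142135623730952, -0.0]) @ [[-1.0, -0.00], [0.00, 1.0]]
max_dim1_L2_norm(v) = 0.01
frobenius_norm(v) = 0.01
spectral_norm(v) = 0.01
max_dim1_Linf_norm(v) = 0.01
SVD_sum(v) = [[0.01, 0.00], [-0.01, 0.0]] + [[-0.0,-0.0], [-0.0,-0.0]]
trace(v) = 0.01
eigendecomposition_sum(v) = [[-0.00, -0.00], [-0.0, -0.0]] + [[0.01, 0.0], [-0.01, 0.0]]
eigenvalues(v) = [-0.0, 0.01]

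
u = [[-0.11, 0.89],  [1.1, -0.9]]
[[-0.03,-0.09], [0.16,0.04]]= u @[[0.13, -0.05], [-0.02, -0.11]]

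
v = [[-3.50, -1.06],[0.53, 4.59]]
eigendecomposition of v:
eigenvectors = [[-1.00, 0.13], [0.07, -0.99]]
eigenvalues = [-3.43, 4.52]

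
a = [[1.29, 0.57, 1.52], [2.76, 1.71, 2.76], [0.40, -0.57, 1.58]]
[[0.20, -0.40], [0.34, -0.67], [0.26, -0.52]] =a @ [[-0.04, 0.08], [-0.01, 0.03], [0.17, -0.34]]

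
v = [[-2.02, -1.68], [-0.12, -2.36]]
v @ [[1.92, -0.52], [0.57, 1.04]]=[[-4.84, -0.70],[-1.58, -2.39]]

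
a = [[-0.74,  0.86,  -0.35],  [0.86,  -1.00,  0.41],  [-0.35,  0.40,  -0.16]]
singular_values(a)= [1.9, 0.01, 0.0]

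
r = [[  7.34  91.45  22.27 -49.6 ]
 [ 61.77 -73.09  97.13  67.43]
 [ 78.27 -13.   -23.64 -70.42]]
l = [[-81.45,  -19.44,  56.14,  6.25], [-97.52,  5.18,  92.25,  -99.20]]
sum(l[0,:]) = -38.5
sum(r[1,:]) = 153.24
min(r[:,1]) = -73.09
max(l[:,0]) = -81.45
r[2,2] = -23.64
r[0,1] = 91.45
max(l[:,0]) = -81.45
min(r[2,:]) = -70.42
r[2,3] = -70.42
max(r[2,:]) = 78.27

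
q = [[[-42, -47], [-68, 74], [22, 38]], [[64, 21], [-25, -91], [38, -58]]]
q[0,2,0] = 22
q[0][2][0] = 22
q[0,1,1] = 74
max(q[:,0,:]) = 64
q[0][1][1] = 74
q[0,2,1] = 38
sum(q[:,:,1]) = -63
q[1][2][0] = 38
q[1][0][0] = 64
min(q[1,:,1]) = -91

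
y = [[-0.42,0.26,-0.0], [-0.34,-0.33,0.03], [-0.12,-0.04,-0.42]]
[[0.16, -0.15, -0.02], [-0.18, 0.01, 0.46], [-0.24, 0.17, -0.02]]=y @ [[-0.01, 0.19, -0.49], [0.61, -0.26, -0.87], [0.52, -0.43, 0.28]]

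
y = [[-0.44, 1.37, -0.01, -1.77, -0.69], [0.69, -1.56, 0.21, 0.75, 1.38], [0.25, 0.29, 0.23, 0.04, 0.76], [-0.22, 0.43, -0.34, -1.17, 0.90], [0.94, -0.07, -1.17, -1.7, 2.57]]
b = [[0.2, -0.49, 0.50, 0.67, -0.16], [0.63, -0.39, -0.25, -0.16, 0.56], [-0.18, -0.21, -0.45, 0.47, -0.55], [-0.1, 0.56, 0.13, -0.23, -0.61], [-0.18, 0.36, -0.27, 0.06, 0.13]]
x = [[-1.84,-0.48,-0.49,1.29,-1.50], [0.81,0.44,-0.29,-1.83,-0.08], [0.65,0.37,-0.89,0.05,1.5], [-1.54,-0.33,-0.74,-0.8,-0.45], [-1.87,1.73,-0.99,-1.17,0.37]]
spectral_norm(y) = 3.81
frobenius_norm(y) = 5.11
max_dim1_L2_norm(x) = 3.0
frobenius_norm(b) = 1.94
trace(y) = -0.37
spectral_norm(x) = 3.59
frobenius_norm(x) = 5.34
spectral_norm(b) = 1.28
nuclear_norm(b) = 3.89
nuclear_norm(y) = 8.69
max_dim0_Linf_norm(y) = 2.57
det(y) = 1.78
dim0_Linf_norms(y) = [0.94, 1.56, 1.17, 1.77, 2.57]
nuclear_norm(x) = 10.36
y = x @ b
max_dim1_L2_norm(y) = 3.43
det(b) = -0.13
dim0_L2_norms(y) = [1.29, 2.14, 1.26, 2.82, 3.22]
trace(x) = -2.72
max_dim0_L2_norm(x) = 3.21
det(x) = -13.63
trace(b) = -0.74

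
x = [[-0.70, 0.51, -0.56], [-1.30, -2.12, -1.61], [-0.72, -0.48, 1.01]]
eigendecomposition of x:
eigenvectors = [[(0.42+0.16j), 0.42-0.16j, (-0.31+0j)],[(-0.89+0j), -0.89-0.00j, -0.30+0.00j],[-0.05+0.04j, -0.05-0.04j, (0.9+0j)]]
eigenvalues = [(-1.61+0.3j), (-1.61-0.3j), (1.42+0j)]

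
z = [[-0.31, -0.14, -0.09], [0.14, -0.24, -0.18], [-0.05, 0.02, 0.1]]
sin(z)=[[-0.31,-0.14,-0.09], [0.14,-0.24,-0.18], [-0.05,0.02,0.1]]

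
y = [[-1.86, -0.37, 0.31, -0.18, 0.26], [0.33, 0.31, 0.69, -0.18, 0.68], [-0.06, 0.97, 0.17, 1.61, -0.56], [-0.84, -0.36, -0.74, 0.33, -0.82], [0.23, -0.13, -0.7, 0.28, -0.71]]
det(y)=-0.000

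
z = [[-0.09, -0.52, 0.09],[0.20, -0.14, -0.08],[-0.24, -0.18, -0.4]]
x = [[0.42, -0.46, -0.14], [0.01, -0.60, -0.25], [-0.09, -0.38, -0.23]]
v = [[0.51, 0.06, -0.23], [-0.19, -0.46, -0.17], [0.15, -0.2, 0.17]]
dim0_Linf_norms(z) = [0.24, 0.52, 0.4]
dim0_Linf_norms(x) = [0.42, 0.6, 0.25]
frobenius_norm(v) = 0.83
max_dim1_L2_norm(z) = 0.54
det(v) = -0.08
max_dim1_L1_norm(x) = 1.02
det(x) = 0.01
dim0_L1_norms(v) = [0.85, 0.72, 0.57]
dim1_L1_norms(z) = [0.7, 0.42, 0.82]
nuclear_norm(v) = 1.37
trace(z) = -0.63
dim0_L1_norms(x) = [0.52, 1.44, 0.62]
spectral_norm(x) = 0.94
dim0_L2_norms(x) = [0.43, 0.85, 0.37]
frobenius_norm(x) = 1.02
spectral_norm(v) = 0.62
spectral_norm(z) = 0.60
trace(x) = -0.41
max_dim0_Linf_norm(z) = 0.52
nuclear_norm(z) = 1.27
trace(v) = 0.22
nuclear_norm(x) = 1.37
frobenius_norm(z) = 0.78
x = z + v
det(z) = -0.06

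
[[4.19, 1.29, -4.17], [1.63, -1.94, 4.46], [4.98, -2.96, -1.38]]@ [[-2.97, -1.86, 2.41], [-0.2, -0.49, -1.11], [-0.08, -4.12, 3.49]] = [[-12.37, 8.75, -5.89], [-4.81, -20.46, 21.65], [-14.09, -2.13, 10.47]]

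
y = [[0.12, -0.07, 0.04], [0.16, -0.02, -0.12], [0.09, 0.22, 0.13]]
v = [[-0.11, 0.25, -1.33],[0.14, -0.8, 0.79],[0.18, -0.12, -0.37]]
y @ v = [[-0.02, 0.08, -0.23], [-0.04, 0.07, -0.18], [0.04, -0.17, 0.01]]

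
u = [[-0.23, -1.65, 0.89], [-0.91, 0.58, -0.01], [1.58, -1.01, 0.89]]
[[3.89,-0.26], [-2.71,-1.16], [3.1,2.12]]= u @ [[0.79,1.3], [-3.47,0.04], [-1.86,0.12]]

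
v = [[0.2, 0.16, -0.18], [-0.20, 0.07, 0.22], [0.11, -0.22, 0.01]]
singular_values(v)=[0.41, 0.29, 0.06]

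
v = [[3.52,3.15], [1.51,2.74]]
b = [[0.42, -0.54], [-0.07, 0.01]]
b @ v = [[0.66, -0.16], [-0.23, -0.19]]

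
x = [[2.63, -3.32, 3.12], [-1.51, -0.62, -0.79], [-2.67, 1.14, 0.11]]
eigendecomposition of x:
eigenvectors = [[(-0.4-0.55j), (-0.4+0.55j), -0.50+0.00j], [(0.17+0.16j), (0.17-0.16j), (-0.84+0j)], [0.70+0.00j, (0.7-0j), -0.20+0.00j]]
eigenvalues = [(1.91+2.38j), (1.91-2.38j), (-1.7+0j)]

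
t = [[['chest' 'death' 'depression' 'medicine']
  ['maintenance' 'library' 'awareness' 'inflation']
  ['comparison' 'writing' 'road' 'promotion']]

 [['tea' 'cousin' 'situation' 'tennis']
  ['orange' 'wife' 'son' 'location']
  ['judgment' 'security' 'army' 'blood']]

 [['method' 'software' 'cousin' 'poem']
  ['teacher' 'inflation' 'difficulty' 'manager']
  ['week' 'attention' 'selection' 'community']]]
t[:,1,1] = ['library', 'wife', 'inflation']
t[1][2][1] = 'security'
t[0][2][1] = 'writing'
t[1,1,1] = 'wife'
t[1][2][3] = 'blood'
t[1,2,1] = 'security'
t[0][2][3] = 'promotion'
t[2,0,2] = 'cousin'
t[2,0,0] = 'method'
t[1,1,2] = 'son'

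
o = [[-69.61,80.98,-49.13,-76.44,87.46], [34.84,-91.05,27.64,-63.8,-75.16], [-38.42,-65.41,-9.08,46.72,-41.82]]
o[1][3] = -63.8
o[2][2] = -9.08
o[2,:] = [-38.42, -65.41, -9.08, 46.72, -41.82]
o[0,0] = -69.61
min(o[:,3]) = -76.44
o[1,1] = -91.05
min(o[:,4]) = -75.16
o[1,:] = [34.84, -91.05, 27.64, -63.8, -75.16]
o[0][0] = -69.61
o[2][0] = -38.42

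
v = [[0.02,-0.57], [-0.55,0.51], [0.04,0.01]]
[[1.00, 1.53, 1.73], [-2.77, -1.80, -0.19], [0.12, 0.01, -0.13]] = v @ [[3.52, 0.8, -2.55],[-1.63, -2.66, -3.13]]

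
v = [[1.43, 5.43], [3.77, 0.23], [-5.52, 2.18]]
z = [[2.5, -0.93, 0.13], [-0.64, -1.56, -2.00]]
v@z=[[0.10, -9.80, -10.67],[9.28, -3.86, 0.03],[-15.2, 1.73, -5.08]]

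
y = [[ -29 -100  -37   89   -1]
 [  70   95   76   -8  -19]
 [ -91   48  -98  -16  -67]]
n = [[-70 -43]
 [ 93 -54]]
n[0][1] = -43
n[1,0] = 93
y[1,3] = -8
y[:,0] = [-29, 70, -91]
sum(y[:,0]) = -50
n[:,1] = [-43, -54]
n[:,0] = [-70, 93]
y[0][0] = -29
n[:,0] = [-70, 93]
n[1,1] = -54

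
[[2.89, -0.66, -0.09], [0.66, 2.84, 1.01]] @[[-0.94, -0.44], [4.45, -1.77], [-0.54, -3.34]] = [[-5.60, 0.2], [11.47, -8.69]]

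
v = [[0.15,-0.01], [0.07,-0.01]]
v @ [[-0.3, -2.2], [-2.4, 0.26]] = [[-0.02, -0.33], [0.00, -0.16]]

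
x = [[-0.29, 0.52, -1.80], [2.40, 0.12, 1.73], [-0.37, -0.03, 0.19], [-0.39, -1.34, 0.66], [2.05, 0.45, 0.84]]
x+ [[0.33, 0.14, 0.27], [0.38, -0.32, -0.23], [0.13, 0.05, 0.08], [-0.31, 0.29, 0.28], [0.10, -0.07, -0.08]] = [[0.04,0.66,-1.53],[2.78,-0.20,1.50],[-0.24,0.02,0.27],[-0.7,-1.05,0.94],[2.15,0.38,0.76]]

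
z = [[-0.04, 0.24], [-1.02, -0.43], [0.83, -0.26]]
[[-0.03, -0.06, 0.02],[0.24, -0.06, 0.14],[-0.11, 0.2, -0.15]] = z @ [[-0.18,  0.16,  -0.16], [-0.14,  -0.24,  0.05]]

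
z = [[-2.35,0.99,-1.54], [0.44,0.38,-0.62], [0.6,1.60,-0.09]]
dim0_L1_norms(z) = [3.39, 2.97, 2.25]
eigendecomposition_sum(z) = [[(-2.2-0j),  (1.46-0j),  -1.11+0.00j], [0.42+0.00j,  -0.28+0.00j,  0.21-0.00j], [0.29+0.00j,  (-0.19+0j),  0.14-0.00j]] + [[(-0.07+0.04j), (-0.23+0.4j), -0.22-0.26j], [0.01+0.11j, (0.33+0.49j), -0.42+0.10j], [0.16+0.06j, (0.89-0.15j), -0.12+0.65j]] + [[(-0.07-0.04j), (-0.23-0.4j), -0.22+0.26j], [(0.01-0.11j), 0.33-0.49j, (-0.42-0.1j)], [0.16-0.06j, 0.89+0.15j, (-0.12-0.65j)]]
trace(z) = -2.06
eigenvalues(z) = [(-2.34+0j), (0.14+1.18j), (0.14-1.18j)]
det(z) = -3.31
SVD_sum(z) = [[-2.28, 1.09, -1.56], [-0.1, 0.05, -0.07], [-0.13, 0.06, -0.09]] + [[-0.06, -0.11, 0.01], [0.3, 0.53, -0.06], [0.82, 1.47, -0.17]] + [[-0.01, 0.0, 0.01], [0.24, -0.19, -0.49], [-0.09, 0.07, 0.18]]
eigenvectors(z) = [[0.97+0.00j, 0.25-0.30j, (0.25+0.3j)], [-0.19+0.00j, (-0.21-0.46j), (-0.21+0.46j)], [-0.13+0.00j, (-0.77+0j), -0.77-0.00j]]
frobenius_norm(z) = 3.54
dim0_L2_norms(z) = [2.46, 1.92, 1.66]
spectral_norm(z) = 2.98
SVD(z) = [[-1.00,0.07,0.02], [-0.04,-0.34,-0.94], [-0.06,-0.94,0.34]] @ diag([2.9841915355953303, 1.7996568351135824, 0.616876125903859]) @ [[0.77, -0.37, 0.53], [-0.49, -0.87, 0.10], [-0.42, 0.34, 0.84]]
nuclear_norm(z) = 5.40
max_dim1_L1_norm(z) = 4.88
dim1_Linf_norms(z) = [2.35, 0.62, 1.6]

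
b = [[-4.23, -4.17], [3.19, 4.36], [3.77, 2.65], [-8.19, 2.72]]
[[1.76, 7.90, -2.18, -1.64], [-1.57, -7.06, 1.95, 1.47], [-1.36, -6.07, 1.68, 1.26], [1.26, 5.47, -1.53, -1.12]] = b @ [[-0.22, -0.97, 0.27, 0.20], [-0.20, -0.91, 0.25, 0.19]]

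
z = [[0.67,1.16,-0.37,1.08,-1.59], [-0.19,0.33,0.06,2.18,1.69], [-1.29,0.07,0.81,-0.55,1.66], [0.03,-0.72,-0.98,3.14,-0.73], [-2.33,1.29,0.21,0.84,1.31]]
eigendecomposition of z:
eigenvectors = [[0.61+0.00j, 0.50+0.00j, (-0.39+0.06j), -0.39-0.06j, (-0.1+0j)], [-0.46+0.00j, 0.34+0.00j, (-0.7+0j), -0.70-0.00j, (-0.23+0j)], [-0.10+0.00j, -0.43+0.00j, (0.05+0.02j), (0.05-0.02j), (0.91+0j)], [(0.01+0j), 0.66+0.00j, -0.33-0.34j, -0.33+0.34j, (0.18+0j)], [0.64+0.00j, (-0.12+0j), -0.36-0.02j, (-0.36+0.02j), -0.28+0.00j]]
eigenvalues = [(-1.82+0j), (3.56+0j), (2.1+1.09j), (2.1-1.09j), (0.31+0j)]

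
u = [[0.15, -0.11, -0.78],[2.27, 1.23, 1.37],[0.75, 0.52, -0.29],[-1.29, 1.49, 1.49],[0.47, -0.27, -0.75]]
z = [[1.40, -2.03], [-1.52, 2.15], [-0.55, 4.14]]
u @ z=[[0.81,-3.77], [0.55,3.71], [0.42,-1.61], [-4.89,11.99], [1.48,-4.64]]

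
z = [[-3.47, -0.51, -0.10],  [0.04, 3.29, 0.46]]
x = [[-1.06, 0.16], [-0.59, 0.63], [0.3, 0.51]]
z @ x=[[3.95, -0.93], [-1.85, 2.31]]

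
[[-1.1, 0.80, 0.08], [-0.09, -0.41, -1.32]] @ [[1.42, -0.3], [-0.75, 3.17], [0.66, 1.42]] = [[-2.11, 2.98], [-0.69, -3.15]]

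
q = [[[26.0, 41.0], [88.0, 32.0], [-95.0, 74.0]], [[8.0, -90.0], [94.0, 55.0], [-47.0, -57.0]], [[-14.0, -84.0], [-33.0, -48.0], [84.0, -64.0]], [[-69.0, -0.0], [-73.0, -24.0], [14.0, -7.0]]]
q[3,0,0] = -69.0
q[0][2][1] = 74.0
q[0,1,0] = 88.0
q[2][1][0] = -33.0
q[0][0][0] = 26.0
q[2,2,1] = -64.0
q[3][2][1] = -7.0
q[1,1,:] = [94.0, 55.0]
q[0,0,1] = 41.0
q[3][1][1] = -24.0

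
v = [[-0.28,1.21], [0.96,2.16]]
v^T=[[-0.28, 0.96], [1.21, 2.16]]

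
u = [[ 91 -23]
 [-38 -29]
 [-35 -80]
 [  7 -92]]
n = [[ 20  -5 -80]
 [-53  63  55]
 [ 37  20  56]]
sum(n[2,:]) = 113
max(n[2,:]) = 56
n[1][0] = -53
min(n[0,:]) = -80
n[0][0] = 20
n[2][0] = 37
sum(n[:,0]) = 4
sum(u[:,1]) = -224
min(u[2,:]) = -80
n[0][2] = -80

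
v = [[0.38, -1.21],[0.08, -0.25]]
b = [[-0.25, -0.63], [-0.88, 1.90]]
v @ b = [[0.97, -2.54], [0.2, -0.53]]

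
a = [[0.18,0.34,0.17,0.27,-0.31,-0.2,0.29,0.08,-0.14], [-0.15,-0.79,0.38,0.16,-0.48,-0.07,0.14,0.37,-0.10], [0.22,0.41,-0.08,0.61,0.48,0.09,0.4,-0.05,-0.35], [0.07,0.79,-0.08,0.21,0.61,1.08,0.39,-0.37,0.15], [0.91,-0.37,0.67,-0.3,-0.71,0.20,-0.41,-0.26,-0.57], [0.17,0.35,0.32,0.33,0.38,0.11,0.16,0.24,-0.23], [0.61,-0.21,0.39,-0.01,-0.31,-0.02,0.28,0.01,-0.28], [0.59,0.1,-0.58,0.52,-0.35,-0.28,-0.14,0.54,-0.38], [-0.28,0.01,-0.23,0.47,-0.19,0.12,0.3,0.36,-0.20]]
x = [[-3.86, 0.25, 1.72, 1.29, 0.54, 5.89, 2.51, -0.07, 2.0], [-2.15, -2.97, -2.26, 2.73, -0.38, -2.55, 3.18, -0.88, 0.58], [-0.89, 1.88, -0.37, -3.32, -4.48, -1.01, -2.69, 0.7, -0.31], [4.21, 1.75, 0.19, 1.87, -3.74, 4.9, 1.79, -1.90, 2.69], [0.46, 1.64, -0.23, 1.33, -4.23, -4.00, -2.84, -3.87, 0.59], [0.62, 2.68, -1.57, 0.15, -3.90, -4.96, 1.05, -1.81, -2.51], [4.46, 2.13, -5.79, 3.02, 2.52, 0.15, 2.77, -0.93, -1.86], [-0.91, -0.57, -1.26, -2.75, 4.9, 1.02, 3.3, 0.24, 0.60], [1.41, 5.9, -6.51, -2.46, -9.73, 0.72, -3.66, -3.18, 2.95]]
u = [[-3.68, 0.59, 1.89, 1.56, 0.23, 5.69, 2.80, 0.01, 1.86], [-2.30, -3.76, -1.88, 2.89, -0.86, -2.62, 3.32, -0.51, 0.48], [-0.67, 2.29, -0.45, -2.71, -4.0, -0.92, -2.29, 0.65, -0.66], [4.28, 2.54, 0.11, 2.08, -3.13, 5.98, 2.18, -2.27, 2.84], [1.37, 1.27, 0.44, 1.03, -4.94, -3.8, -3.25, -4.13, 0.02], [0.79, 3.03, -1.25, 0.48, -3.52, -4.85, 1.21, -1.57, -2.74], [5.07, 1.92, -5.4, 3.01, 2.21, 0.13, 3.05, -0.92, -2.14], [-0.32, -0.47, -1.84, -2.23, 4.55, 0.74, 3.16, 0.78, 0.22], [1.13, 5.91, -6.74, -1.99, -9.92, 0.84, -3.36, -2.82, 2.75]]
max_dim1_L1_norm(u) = 35.46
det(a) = 0.03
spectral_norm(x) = 18.05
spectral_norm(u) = 17.80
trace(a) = -0.46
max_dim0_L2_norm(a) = 1.36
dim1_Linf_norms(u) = [5.69, 3.76, 4.0, 5.98, 4.94, 4.85, 5.4, 4.55, 9.92]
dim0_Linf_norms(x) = [4.46, 5.9, 6.51, 3.32, 9.73, 5.89, 3.66, 3.87, 2.95]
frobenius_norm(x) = 26.40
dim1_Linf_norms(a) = [0.34, 0.79, 0.61, 1.08, 0.91, 0.38, 0.61, 0.59, 0.47]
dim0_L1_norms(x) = [18.97, 19.77, 19.9, 18.92, 34.42, 25.2, 23.79, 13.58, 14.09]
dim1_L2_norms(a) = [0.7, 1.1, 1.06, 1.59, 1.62, 0.81, 0.91, 1.27, 0.81]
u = a + x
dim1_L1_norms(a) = [1.98, 2.64, 2.69, 3.75, 4.4, 2.29, 2.12, 3.48, 2.16]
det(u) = -1510193.98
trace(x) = -8.56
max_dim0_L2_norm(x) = 13.88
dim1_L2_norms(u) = [7.98, 7.1, 6.02, 9.62, 8.44, 7.68, 9.34, 6.37, 14.54]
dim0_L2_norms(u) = [8.2, 8.71, 9.33, 6.46, 13.69, 10.73, 8.45, 5.9, 5.65]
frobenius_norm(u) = 26.69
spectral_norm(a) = 2.18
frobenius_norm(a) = 3.43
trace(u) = -9.02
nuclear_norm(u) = 64.91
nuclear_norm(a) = 8.38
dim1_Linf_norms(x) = [5.89, 3.18, 4.48, 4.9, 4.23, 4.96, 5.79, 4.9, 9.73]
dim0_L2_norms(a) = [1.33, 1.36, 1.13, 1.1, 1.35, 1.17, 0.89, 0.91, 0.9]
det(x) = -446451.59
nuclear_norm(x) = 64.14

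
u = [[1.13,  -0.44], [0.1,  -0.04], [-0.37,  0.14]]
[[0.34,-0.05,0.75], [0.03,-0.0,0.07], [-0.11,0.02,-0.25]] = u @[[0.39, -0.07, 0.58],[0.24, -0.06, -0.22]]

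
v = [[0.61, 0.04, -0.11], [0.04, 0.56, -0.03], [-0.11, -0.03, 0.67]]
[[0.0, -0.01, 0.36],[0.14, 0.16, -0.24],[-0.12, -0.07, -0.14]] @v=[[-0.04,  -0.02,  0.24], [0.12,  0.10,  -0.18], [-0.06,  -0.04,  -0.08]]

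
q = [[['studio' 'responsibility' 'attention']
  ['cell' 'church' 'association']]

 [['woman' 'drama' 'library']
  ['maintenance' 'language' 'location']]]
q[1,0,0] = 'woman'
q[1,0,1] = 'drama'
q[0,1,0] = 'cell'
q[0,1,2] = 'association'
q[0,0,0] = 'studio'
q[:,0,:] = [['studio', 'responsibility', 'attention'], ['woman', 'drama', 'library']]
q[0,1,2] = 'association'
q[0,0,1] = 'responsibility'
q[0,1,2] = 'association'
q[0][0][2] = 'attention'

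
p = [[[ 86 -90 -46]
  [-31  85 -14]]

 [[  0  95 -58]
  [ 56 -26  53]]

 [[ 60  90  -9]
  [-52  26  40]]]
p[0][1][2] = -14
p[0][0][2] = -46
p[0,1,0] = -31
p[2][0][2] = -9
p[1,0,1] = 95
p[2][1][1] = 26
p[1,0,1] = 95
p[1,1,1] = -26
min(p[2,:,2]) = -9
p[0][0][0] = 86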